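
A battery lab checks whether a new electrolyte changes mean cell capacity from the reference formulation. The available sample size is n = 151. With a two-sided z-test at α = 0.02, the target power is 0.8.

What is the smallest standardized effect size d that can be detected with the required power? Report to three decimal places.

d ≈ 0.258

Required noncentrality: δ = z_{0.01} + z_{0.20} = 2.326 + 0.842 = 3.168.
(The second rejection-region term Φ(−δ − z_{α/2}) is negligible and dropped.)
δ = d·√n ⇒ d = δ/√n = 3.168/√151 = 0.2578.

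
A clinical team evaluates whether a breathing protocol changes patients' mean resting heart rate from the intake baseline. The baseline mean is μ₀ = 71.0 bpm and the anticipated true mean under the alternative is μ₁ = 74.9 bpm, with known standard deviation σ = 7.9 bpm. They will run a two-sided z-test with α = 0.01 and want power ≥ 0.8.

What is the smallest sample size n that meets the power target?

Standardized effect: d = |μ₁ − μ₀| / σ = |74.9 − 71.0| / 7.9 = 0.4937
For power 0.8 need Φ(δ − z_{0.005}) = 0.8, so δ = z_{0.005} + z_{0.20} = 2.576 + 0.842 = 3.417.
(Ignoring the negligible lower-tail rejection probability gives the usual closed-form inversion.)
δ = d·√n ⇒ n = (δ/d)² = (3.417 / 0.4937)² = 47.92.
Rounding up, n = 48.

n = 48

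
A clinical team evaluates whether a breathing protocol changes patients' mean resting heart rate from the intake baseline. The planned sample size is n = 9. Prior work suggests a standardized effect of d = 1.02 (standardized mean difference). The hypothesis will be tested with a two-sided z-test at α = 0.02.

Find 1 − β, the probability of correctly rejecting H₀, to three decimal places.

Power ≈ 0.768

Noncentrality parameter: δ = d·√n = 1.02 × √9 = 3.0600
Critical value for a two-sided test at α = 0.02: z_{α/2} = 2.326.
Power = Φ(δ − 2.326) + Φ(−δ − 2.326) = Φ(0.734) + Φ(-5.386) = 0.7684 + 0.0000 = 0.7684.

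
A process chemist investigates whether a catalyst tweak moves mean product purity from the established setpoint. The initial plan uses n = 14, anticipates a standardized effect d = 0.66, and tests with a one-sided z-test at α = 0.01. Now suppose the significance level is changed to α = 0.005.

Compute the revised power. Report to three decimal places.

δ = d·√n = 0.66 × √14 = 2.4695 (unchanged). New critical value: z_{0.005} = 2.576.
Revised power = P(Z > 2.576 − δ) = Φ(-0.106) = 0.4577.

Power ≈ 0.458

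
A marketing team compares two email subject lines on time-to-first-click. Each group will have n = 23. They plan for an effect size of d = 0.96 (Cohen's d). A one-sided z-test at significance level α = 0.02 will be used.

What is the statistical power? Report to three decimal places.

Power ≈ 0.885

Noncentrality parameter: δ = d·√(n/2) = 0.96 × √(23/2) = 3.2555
One-sided α = 0.02 → critical value z_{0.02} = 2.054.
Power = P(Z > 2.054 − δ) = Φ(1.202) = 0.8853.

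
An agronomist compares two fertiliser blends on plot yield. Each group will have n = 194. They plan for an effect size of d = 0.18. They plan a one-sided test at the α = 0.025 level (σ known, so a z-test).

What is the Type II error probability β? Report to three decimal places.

β ≈ 0.574

Noncentrality parameter: δ = d·√(n/2) = 0.18 × √(194/2) = 1.7728
Critical value for a one-sided test at α = 0.025: z_α = 1.960.
Power = P(Z > 1.960 − δ) = Φ(-0.187) = 0.4258.
Type II error: β = 1 − power = 1 − 0.4258 = 0.5742.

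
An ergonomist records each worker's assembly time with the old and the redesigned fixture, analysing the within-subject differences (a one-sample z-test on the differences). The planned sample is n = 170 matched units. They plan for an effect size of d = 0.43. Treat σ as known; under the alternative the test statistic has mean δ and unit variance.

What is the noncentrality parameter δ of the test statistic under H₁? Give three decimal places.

δ = d·√n = 0.43 × √170 = 5.6065

δ ≈ 5.607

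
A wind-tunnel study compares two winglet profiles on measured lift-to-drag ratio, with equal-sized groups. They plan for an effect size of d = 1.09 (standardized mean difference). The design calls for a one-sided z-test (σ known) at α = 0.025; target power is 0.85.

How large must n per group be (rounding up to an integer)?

For power 0.85 need Φ(δ − z_{0.025}) = 0.85, so δ = z_{0.025} + z_{0.15} = 1.960 + 1.036 = 2.996.
δ = d·√(n/2) ⇒ n = 2(δ/d)² = 2 × (2.996 / 1.09)² = 15.11.
Rounding up, n = 16 per group.

n = 16 per group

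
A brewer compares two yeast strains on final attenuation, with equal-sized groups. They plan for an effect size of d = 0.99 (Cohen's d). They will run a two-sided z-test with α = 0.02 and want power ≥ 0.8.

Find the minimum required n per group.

For power 0.8 need Φ(δ − z_{0.01}) = 0.8, so δ = z_{0.01} + z_{0.20} = 2.326 + 0.842 = 3.168.
(The Φ(−δ − z_{α/2}) term is vanishingly small for δ > 0 and is dropped in the standard sample-size formula.)
δ = d·√(n/2) ⇒ n = 2(δ/d)² = 2 × (3.168 / 0.99)² = 20.48.
Round up to the next whole unit.

n = 21 per group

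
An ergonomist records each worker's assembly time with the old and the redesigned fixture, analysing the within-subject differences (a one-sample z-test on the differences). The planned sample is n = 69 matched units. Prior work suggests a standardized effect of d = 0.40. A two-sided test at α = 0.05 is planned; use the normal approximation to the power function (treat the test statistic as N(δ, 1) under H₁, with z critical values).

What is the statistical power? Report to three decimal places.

Power ≈ 0.914

Noncentrality parameter: λ = d·√n = 0.40 × √69 = 3.3226
Two-sided α = 0.05 → critical value z_{0.025} = 1.960.
Power = Φ(λ − 1.960) + Φ(−λ − 1.960) = Φ(1.363) + Φ(-5.283) = 0.9135 + 0.0000 = 0.9135.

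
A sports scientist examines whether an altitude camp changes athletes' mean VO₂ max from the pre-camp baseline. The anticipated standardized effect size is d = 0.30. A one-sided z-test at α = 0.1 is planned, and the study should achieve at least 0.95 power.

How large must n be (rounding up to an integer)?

Set Φ(δ − 1.282) = 0.95; then δ − 1.282 = Φ⁻¹(0.95) = 1.645, giving δ = 2.926.
δ = d·√n ⇒ n = (δ/d)² = (2.926 / 0.30)² = 95.15.
Round up to the next whole unit.

n = 96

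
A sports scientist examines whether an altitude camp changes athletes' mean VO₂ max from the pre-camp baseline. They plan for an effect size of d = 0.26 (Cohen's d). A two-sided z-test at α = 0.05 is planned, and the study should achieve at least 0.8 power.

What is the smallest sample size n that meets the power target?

n = 117

For power 0.8 need Φ(δ − z_{0.025}) = 0.8, so δ = z_{0.025} + z_{0.20} = 1.960 + 0.842 = 2.802.
(The Φ(−δ − z_{α/2}) term is vanishingly small for δ > 0 and is dropped in the standard sample-size formula.)
δ = d·√n ⇒ n = (δ/d)² = (2.802 / 0.26)² = 116.11.
Rounding up, n = 117.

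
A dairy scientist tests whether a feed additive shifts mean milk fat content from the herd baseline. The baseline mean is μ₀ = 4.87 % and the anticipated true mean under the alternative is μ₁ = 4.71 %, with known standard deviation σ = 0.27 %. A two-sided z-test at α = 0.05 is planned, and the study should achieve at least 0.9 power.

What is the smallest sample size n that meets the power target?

Standardized effect: d = |μ₁ − μ₀| / σ = |4.71 − 4.87| / 0.27 = 0.5926
Set Φ(δ − 1.960) = 0.9; then δ − 1.960 = Φ⁻¹(0.9) = 1.282, giving δ = 3.242.
(The Φ(−δ − z_{α/2}) term is vanishingly small for δ > 0 and is dropped in the standard sample-size formula.)
δ = d·√n ⇒ n = (δ/d)² = (3.242 / 0.5926)² = 29.92.
Round up to the next whole unit.

n = 30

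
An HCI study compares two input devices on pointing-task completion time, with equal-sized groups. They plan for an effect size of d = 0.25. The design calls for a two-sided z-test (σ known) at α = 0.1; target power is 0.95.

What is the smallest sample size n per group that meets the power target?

n = 347 per group

Set Φ(δ − 1.645) = 0.95; then δ − 1.645 = Φ⁻¹(0.95) = 1.645, giving δ = 3.290.
(For δ > 0 the lower-tail rejection region contributes negligibly to power, so the one-term inversion is standard.)
δ = d·√(n/2) ⇒ n = 2(δ/d)² = 2 × (3.290 / 0.25)² = 346.31.
Round up to the next whole unit.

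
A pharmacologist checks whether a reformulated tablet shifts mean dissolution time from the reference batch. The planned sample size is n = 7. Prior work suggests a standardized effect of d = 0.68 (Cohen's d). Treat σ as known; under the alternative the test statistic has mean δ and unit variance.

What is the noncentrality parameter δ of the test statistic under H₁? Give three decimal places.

δ ≈ 1.799

The noncentrality parameter scales effect size by the design's sample-size factor: δ = d·√n = 0.68 × √7 = 1.7991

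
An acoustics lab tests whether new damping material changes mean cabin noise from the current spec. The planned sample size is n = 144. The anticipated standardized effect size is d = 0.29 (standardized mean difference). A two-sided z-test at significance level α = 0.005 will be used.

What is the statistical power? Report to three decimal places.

Power ≈ 0.750

Noncentrality parameter: δ = d·√n = 0.29 × √144 = 3.4800
Two-sided α = 0.005 → critical value z_{0.0025} = 2.807.
Power = Φ(δ − 2.807) + Φ(−δ − 2.807) = Φ(0.673) + Φ(-6.287) = 0.7495 + 0.0000 = 0.7495.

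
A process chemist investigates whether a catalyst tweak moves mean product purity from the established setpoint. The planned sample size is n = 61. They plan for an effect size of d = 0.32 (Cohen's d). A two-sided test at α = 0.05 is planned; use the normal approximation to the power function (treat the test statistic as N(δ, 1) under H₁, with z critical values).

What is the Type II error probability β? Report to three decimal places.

β ≈ 0.295

Noncentrality parameter: δ = d·√n = 0.32 × √61 = 2.4993
Two-sided α = 0.05 → critical value z_{0.025} = 1.960.
Power = Φ(δ − 1.960) + Φ(−δ − 1.960) = Φ(0.539) + Φ(-4.459) = 0.7052 + 0.0000 = 0.7052.
Type II error: β = 1 − power = 1 − 0.7052 = 0.2948.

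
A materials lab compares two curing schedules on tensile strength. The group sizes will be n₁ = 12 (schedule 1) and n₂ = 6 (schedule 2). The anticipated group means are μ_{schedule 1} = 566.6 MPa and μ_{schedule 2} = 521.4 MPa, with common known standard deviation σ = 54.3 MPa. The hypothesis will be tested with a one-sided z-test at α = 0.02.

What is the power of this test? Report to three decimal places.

Standardized effect: d = |μ_{schedule 1} − μ_{schedule 2}| / σ = |566.6 − 521.4| / 54.3 = 0.8324
Noncentrality parameter: δ = d / √(1/n₁ + 1/n₂) = 0.8324 / √(1/12 + 1/6) = 1.6648
One-sided α = 0.02 → critical value z_{0.02} = 2.054.
Power = Φ(δ − 2.054) = Φ(-0.389) = 0.3487.

Power ≈ 0.349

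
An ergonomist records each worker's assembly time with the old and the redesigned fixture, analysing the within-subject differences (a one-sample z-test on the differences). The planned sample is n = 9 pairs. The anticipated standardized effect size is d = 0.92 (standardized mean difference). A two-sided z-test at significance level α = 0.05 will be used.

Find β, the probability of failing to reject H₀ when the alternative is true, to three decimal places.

Noncentrality parameter: δ = d·√n = 0.92 × √9 = 2.7600
Two-sided α = 0.05 → critical value z_{0.025} = 1.960.
Power = Φ(δ − 1.960) + Φ(−δ − 1.960) = Φ(0.800) + Φ(-4.720) = 0.7882 + 0.0000 = 0.7882.
Type II error: β = 1 − power = 1 − 0.7882 = 0.2118.

β ≈ 0.212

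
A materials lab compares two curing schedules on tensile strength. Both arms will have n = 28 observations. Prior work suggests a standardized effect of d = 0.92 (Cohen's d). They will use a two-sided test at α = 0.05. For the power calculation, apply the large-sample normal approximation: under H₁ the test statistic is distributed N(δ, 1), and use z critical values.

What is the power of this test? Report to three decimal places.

Power ≈ 0.931

Noncentrality parameter: δ = d·√(n/2) = 0.92 × √(28/2) = 3.4423
Critical value for a two-sided test at α = 0.05: z_{α/2} = 1.960.
Power = Φ(δ − 1.960) + Φ(−δ − 1.960) = Φ(1.482) + Φ(-5.402) = 0.9309 + 0.0000 = 0.9309.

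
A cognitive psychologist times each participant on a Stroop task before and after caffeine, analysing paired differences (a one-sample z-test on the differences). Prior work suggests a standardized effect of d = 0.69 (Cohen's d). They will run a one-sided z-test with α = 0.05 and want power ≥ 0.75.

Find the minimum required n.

For power 0.75 need Φ(δ − z_{0.05}) = 0.75, so δ = z_{0.05} + z_{0.25} = 1.645 + 0.674 = 2.319.
δ = d·√n ⇒ n = (δ/d)² = (2.319 / 0.69)² = 11.30.
Round up to the next whole unit.

n = 12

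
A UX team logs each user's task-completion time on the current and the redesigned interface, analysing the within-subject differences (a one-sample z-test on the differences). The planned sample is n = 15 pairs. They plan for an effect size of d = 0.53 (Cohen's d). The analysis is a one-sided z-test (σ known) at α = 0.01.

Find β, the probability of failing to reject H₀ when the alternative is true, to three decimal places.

β ≈ 0.608

Noncentrality parameter: δ = d·√n = 0.53 × √15 = 2.0527
Critical value for a one-sided test at α = 0.01: z_α = 2.326.
Power = Φ(δ − 2.326) = Φ(-0.274) = 0.3922.
Type II error: β = 1 − power = 1 − 0.3922 = 0.6078.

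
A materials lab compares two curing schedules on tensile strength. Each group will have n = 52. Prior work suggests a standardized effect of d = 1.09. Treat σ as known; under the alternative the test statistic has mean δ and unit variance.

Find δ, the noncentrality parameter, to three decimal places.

δ ≈ 5.558

The noncentrality parameter scales effect size by the design's sample-size factor: δ = d·√(n/2) = 1.09 × √(52/2) = 5.5579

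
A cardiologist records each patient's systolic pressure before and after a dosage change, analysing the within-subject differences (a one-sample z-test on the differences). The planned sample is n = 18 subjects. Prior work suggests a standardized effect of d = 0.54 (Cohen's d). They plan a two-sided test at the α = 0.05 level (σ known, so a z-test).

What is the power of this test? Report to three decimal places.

Noncentrality parameter: δ = d·√n = 0.54 × √18 = 2.2910
Two-sided α = 0.05 → critical value z_{0.025} = 1.960.
Power = Φ(δ − 1.960) + Φ(−δ − 1.960) = Φ(0.331) + Φ(-4.251) = 0.6297 + 0.0000 = 0.6297.

Power ≈ 0.630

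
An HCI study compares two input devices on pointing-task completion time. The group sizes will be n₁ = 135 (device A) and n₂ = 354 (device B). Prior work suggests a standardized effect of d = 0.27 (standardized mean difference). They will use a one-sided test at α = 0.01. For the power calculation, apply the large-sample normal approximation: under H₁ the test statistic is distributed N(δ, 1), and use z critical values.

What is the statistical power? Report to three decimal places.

Noncentrality parameter: δ = d / √(1/n₁ + 1/n₂) = 0.27 / √(1/135 + 1/354) = 2.6692
Critical value for a one-sided test at α = 0.01: z_α = 2.326.
Power = P(Z > 2.326 − δ) = Φ(0.343) = 0.6341.

Power ≈ 0.634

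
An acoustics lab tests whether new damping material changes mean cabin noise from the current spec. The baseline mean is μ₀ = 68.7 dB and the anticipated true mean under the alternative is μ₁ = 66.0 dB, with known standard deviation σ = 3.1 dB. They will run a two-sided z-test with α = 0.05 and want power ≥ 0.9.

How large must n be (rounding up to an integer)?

n = 14

Standardized effect: d = |μ₁ − μ₀| / σ = |66.0 − 68.7| / 3.1 = 0.8710
For power 0.9 need Φ(δ − z_{0.025}) = 0.9, so δ = z_{0.025} + z_{0.10} = 1.960 + 1.282 = 3.242.
(Ignoring the negligible lower-tail rejection probability gives the usual closed-form inversion.)
δ = d·√n ⇒ n = (δ/d)² = (3.242 / 0.8710)² = 13.85.
Rounding up, n = 14.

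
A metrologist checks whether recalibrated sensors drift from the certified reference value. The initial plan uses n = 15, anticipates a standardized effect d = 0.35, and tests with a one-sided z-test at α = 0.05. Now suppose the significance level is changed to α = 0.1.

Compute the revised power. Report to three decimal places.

δ = d·√n = 0.35 × √15 = 1.3555 (unchanged). New critical value: z_{0.1} = 1.282.
Revised power = Φ(δ − 1.282) = Φ(0.074) = 0.5295.

Power ≈ 0.529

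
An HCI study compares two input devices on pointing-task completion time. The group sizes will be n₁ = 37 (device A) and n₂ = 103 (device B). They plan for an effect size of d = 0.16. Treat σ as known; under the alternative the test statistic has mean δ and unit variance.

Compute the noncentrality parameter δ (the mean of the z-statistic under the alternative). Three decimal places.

The noncentrality parameter scales effect size by the design's sample-size factor: δ = d / √(1/n₁ + 1/n₂) = 0.16 / √(1/37 + 1/103) = 0.8348

δ ≈ 0.835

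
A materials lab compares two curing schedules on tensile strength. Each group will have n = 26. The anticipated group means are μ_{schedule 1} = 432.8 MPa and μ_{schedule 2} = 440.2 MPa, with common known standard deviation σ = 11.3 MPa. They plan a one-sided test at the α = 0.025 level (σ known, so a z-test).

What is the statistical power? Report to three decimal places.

Standardized effect: d = |μ_{schedule 1} − μ_{schedule 2}| / σ = |432.8 − 440.2| / 11.3 = 0.6549
Noncentrality parameter: δ = d·√(n/2) = 0.6549 × √(26/2) = 2.3612
One-sided α = 0.025 → critical value z_{0.025} = 1.960.
Power = Φ(δ − 1.960) = Φ(0.401) = 0.6559.

Power ≈ 0.656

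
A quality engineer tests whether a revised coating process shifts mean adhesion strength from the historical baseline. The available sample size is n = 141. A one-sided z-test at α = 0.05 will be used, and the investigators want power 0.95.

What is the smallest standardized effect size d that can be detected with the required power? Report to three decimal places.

Required noncentrality: δ = z_{0.05} + z_{0.05} = 1.645 + 1.645 = 3.290.
δ = d·√n ⇒ d = δ/√n = 3.290/√141 = 0.2770.

d ≈ 0.277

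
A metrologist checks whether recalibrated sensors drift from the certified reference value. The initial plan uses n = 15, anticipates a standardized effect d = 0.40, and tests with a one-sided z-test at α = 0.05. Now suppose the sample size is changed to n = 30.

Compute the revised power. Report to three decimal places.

Power ≈ 0.707

With n = 30: δ = d·√n = 0.40 × √30 = 2.1909. Critical value z_{0.05} = 1.645.
Revised power = P(Z > 1.645 − δ) = Φ(0.546) = 0.7075.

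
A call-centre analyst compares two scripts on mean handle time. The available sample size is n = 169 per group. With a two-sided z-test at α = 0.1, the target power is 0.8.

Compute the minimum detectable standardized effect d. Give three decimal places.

d ≈ 0.270

Required noncentrality: δ = z_{0.05} + z_{0.20} = 1.645 + 0.842 = 2.486.
(Lower-tail contribution to power is negligible for δ > 0.)
δ = d·√(n/2) ⇒ d = δ/√(n/2) = 2.486/√(169/2) = 0.2705.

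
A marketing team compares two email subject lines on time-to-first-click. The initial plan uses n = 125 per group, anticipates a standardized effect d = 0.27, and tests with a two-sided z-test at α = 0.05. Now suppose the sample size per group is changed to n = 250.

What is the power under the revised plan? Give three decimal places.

With n = 250 per group: δ = d·√(n/2) = 0.27 × √(250/2) = 3.0187. Critical value z_{0.025} = 1.960.
Revised power = Φ(δ − 1.960) + Φ(−δ − 1.960) = Φ(1.059) + Φ(-4.979) = 0.8551 + 0.0000 = 0.8551.

Power ≈ 0.855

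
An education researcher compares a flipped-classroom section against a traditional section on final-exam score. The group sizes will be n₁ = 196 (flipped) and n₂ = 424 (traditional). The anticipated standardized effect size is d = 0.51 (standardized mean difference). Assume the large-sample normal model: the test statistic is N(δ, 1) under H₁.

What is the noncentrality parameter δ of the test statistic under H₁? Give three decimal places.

The noncentrality parameter scales effect size by the design's sample-size factor: δ = d / √(1/n₁ + 1/n₂) = 0.51 / √(1/196 + 1/424) = 5.9045

δ ≈ 5.905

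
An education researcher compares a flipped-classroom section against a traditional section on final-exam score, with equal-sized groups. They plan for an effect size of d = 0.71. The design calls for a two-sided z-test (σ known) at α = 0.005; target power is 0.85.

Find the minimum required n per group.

n = 59 per group

For power 0.85 need Φ(δ − z_{0.0025}) = 0.85, so δ = z_{0.0025} + z_{0.15} = 2.807 + 1.036 = 3.843.
(The Φ(−δ − z_{α/2}) term is vanishingly small for δ > 0 and is dropped in the standard sample-size formula.)
δ = d·√(n/2) ⇒ n = 2(δ/d)² = 2 × (3.843 / 0.71)² = 58.61.
Round up to the next whole unit.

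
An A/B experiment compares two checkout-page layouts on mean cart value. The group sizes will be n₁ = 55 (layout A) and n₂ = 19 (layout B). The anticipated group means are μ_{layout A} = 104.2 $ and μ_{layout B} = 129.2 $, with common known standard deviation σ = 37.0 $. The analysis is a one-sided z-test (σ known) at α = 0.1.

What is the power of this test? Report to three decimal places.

Standardized effect: d = |μ_{layout A} − μ_{layout B}| / σ = |104.2 − 129.2| / 37.0 = 0.6757
Noncentrality parameter: δ = d / √(1/n₁ + 1/n₂) = 0.6757 / √(1/55 + 1/19) = 2.5391
One-sided α = 0.1 → critical value z_{0.1} = 1.282.
Power = Φ(δ − 1.282) = Φ(1.258) = 0.8957.

Power ≈ 0.896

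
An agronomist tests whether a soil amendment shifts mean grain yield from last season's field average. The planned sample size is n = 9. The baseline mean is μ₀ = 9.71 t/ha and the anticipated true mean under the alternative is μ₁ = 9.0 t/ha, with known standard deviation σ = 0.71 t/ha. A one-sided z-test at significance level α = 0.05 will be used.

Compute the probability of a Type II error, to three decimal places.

β ≈ 0.088

Standardized effect: d = |μ₁ − μ₀| / σ = |9.0 − 9.71| / 0.71 = 1.0000
Noncentrality parameter: δ = d·√n = 1.0000 × √9 = 3.0000
Critical value for a one-sided test at α = 0.05: z_α = 1.645.
Power = Φ(δ − 1.645) = Φ(1.355) = 0.9123.
Type II error: β = 1 − power = 1 − 0.9123 = 0.0877.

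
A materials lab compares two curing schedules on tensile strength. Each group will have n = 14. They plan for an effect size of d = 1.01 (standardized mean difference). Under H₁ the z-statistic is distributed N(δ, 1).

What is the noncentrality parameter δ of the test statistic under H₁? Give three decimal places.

The noncentrality parameter scales effect size by the design's sample-size factor: δ = d·√(n/2) = 1.01 × √(14/2) = 2.6722

δ ≈ 2.672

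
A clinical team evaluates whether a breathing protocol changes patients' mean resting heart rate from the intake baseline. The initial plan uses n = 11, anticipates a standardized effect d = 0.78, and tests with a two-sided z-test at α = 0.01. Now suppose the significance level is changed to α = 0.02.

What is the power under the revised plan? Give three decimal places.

Power ≈ 0.603

δ = d·√n = 0.78 × √11 = 2.5870 (unchanged). New critical value: z_{0.01} = 2.326.
Revised power = Φ(δ − 2.326) + Φ(−δ − 2.326) = Φ(0.261) + Φ(-4.913) = 0.6028 + 0.0000 = 0.6028.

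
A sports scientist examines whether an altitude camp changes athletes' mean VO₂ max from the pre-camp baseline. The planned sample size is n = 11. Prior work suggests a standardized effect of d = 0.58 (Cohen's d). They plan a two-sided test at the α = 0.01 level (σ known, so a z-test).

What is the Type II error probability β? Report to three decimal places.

β ≈ 0.743

Noncentrality parameter: δ = d·√n = 0.58 × √11 = 1.9236
Critical value for a two-sided test at α = 0.01: z_{α/2} = 2.576.
Power = Φ(δ − 2.576) + Φ(−δ − 2.576) = Φ(-0.652) + Φ(-4.499) = 0.2571 + 0.0000 = 0.2571.
Type II error: β = 1 − power = 1 − 0.2571 = 0.7429.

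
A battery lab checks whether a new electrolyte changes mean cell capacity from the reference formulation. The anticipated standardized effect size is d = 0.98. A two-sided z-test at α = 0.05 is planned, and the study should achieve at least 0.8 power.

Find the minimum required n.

n = 9

Set Φ(δ − 1.960) = 0.8; then δ − 1.960 = Φ⁻¹(0.8) = 0.842, giving δ = 2.802.
(Ignoring the negligible lower-tail rejection probability gives the usual closed-form inversion.)
δ = d·√n ⇒ n = (δ/d)² = (2.802 / 0.98)² = 8.17.
Round up to the next whole unit.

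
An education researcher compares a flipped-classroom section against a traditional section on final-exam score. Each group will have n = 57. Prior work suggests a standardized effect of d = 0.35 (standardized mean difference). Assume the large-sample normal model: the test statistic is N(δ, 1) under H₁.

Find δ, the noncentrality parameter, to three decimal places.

δ ≈ 1.868

The noncentrality parameter scales effect size by the design's sample-size factor: δ = d·√(n/2) = 0.35 × √(57/2) = 1.8685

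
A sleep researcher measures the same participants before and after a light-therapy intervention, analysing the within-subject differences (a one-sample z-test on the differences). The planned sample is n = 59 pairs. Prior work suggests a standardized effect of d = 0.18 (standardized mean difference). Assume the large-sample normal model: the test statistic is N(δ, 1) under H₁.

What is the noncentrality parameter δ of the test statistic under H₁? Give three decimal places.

δ ≈ 1.383

The noncentrality parameter scales effect size by the design's sample-size factor: δ = d·√n = 0.18 × √59 = 1.3826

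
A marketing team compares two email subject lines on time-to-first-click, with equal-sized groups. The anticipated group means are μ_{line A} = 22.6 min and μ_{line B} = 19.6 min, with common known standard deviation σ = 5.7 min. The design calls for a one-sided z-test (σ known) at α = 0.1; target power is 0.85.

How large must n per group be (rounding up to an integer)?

n = 39 per group

Standardized effect: d = |μ_{line A} − μ_{line B}| / σ = |22.6 − 19.6| / 5.7 = 0.5263
Set Φ(δ − 1.282) = 0.85; then δ − 1.282 = Φ⁻¹(0.85) = 1.036, giving δ = 2.318.
δ = d·√(n/2) ⇒ n = 2(δ/d)² = 2 × (2.318 / 0.5263)² = 38.79.
Rounding up, n = 39 per group.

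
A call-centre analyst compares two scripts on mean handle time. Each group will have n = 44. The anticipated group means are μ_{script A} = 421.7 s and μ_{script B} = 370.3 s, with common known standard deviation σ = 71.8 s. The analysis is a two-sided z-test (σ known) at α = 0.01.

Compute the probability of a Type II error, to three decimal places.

Standardized effect: d = |μ_{script A} − μ_{script B}| / σ = |421.7 − 370.3| / 71.8 = 0.7159
Noncentrality parameter: δ = d·√(n/2) = 0.7159 × √(44/2) = 3.3578
Critical value for a two-sided test at α = 0.01: z_{α/2} = 2.576.
Power = Φ(δ − 2.576) + Φ(−δ − 2.576) = Φ(0.782) + Φ(-5.934) = 0.7829 + 0.0000 = 0.7829.
Type II error: β = 1 − power = 1 − 0.7829 = 0.2171.

β ≈ 0.217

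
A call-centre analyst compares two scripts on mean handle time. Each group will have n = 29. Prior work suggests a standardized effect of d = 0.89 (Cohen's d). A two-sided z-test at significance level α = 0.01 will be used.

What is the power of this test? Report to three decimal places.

Power ≈ 0.792

Noncentrality parameter: δ = d·√(n/2) = 0.89 × √(29/2) = 3.3890
Critical value for a two-sided test at α = 0.01: z_{α/2} = 2.576.
Power = Φ(δ − 2.576) + Φ(−δ − 2.576) = Φ(0.813) + Φ(-5.965) = 0.7919 + 0.0000 = 0.7919.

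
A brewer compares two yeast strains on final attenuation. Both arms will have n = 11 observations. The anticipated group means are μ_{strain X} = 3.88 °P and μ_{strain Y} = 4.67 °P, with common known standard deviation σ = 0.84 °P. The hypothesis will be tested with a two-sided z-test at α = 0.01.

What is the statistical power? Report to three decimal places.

Standardized effect: d = |μ_{strain X} − μ_{strain Y}| / σ = |3.88 − 4.67| / 0.84 = 0.9405
Noncentrality parameter: δ = d·√(n/2) = 0.9405 × √(11/2) = 2.2056
Critical value for a two-sided test at α = 0.01: z_{α/2} = 2.576.
Power = Φ(δ − 2.576) + Φ(−δ − 2.576) = Φ(-0.370) + Φ(-4.781) = 0.3556 + 0.0000 = 0.3556.

Power ≈ 0.356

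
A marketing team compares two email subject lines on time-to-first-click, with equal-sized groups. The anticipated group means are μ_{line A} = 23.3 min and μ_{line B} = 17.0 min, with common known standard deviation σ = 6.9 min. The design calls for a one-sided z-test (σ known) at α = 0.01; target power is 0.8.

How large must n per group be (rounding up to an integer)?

Standardized effect: d = |μ_{line A} − μ_{line B}| / σ = |23.3 − 17.0| / 6.9 = 0.9130
Set Φ(δ − 2.326) = 0.8; then δ − 2.326 = Φ⁻¹(0.8) = 0.842, giving δ = 3.168.
δ = d·√(n/2) ⇒ n = 2(δ/d)² = 2 × (3.168 / 0.9130)² = 24.08.
Round up to the next whole unit.

n = 25 per group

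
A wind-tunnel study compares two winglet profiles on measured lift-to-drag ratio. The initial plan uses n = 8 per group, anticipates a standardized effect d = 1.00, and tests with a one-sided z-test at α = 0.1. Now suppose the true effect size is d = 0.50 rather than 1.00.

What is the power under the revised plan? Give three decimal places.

With d = 0.50: δ = d·√(n/2) = 0.50 × √(8/2) = 1.0000. Critical value z_{0.1} = 1.282.
Revised power = Φ(δ − 1.282) = Φ(-0.282) = 0.3891.

Power ≈ 0.389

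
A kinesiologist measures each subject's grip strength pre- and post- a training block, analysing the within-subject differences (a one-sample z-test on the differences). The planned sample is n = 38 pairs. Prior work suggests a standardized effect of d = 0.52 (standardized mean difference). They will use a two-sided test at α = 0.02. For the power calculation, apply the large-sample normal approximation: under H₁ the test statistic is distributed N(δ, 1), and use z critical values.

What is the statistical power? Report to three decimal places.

Power ≈ 0.810

Noncentrality parameter: δ = d·√n = 0.52 × √38 = 3.2055
Critical value for a two-sided test at α = 0.02: z_{α/2} = 2.326.
Power = Φ(δ − 2.326) + Φ(−δ − 2.326) = Φ(0.879) + Φ(-5.532) = 0.8103 + 0.0000 = 0.8103.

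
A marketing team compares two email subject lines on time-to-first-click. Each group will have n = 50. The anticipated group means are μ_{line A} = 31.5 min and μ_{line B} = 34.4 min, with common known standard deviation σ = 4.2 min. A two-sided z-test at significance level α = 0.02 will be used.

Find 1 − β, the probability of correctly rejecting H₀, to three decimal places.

Standardized effect: d = |μ_{line A} − μ_{line B}| / σ = |31.5 − 34.4| / 4.2 = 0.6905
Noncentrality parameter: λ = d·√(n/2) = 0.6905 × √(50/2) = 3.4524
Critical value for a two-sided test at α = 0.02: z_{α/2} = 2.326.
Power = Φ(λ − 2.326) + Φ(−λ − 2.326) = Φ(1.126) + Φ(-5.779) = 0.8699 + 0.0000 = 0.8699.

Power ≈ 0.870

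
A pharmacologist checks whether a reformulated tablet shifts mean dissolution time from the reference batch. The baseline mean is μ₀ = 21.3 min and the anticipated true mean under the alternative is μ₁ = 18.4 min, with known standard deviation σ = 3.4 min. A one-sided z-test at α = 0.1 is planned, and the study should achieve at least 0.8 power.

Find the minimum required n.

Standardized effect: d = |μ₁ − μ₀| / σ = |18.4 − 21.3| / 3.4 = 0.8529
Set Φ(δ − 1.282) = 0.8; then δ − 1.282 = Φ⁻¹(0.8) = 0.842, giving δ = 2.123.
δ = d·√n ⇒ n = (δ/d)² = (2.123 / 0.8529)² = 6.20.
Rounding up, n = 7.

n = 7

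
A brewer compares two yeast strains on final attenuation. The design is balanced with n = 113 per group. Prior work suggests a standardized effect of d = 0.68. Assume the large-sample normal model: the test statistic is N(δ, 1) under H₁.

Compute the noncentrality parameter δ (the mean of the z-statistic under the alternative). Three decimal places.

δ ≈ 5.111

δ = d·√(n/2) = 0.68 × √(113/2) = 5.1113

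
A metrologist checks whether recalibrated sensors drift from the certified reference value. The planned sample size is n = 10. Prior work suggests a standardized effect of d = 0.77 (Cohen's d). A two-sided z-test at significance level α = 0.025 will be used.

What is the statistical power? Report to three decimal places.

Noncentrality parameter: δ = d·√n = 0.77 × √10 = 2.4350
Two-sided α = 0.025 → critical value z_{0.0125} = 2.241.
Power = Φ(δ − 2.241) + Φ(−δ − 2.241) = Φ(0.194) + Φ(-4.676) = 0.5767 + 0.0000 = 0.5767.

Power ≈ 0.577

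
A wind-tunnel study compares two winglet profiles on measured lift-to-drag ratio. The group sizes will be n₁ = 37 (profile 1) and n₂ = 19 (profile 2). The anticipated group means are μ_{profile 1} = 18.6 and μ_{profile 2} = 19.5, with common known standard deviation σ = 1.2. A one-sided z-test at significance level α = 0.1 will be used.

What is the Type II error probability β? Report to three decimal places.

Standardized effect: d = |μ_{profile 1} − μ_{profile 2}| / σ = |18.6 − 19.5| / 1.2 = 0.7500
Noncentrality parameter: δ = d / √(1/n₁ + 1/n₂) = 0.7500 / √(1/37 + 1/19) = 2.6573
Critical value for a one-sided test at α = 0.1: z_α = 1.282.
Power = Φ(δ − 1.282) = Φ(1.376) = 0.9156.
Type II error: β = 1 − power = 1 − 0.9156 = 0.0844.

β ≈ 0.084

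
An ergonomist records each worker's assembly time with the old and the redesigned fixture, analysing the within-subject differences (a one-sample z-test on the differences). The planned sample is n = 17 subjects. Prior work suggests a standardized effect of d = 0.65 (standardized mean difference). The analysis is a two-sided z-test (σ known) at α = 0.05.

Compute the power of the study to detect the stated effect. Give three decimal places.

Power ≈ 0.764

Noncentrality parameter: δ = d·√n = 0.65 × √17 = 2.6800
Critical value for a two-sided test at α = 0.05: z_{α/2} = 1.960.
Power = Φ(δ − 1.960) + Φ(−δ − 1.960) = Φ(0.720) + Φ(-4.640) = 0.7643 + 0.0000 = 0.7643.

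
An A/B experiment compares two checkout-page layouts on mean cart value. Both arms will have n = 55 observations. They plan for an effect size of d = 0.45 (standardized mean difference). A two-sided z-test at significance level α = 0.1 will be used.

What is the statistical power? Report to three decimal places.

Noncentrality parameter: δ = d·√(n/2) = 0.45 × √(55/2) = 2.3598
Two-sided α = 0.1 → critical value z_{0.05} = 1.645.
Power = Φ(δ − 1.645) + Φ(−δ − 1.645) = Φ(0.715) + Φ(-4.005) = 0.7627 + 0.0000 = 0.7627.

Power ≈ 0.763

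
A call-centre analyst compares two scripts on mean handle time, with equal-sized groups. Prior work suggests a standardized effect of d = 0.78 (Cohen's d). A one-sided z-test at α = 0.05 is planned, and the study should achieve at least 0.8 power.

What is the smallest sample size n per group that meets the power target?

Set Φ(δ − 1.645) = 0.8; then δ − 1.645 = Φ⁻¹(0.8) = 0.842, giving δ = 2.486.
δ = d·√(n/2) ⇒ n = 2(δ/d)² = 2 × (2.486 / 0.78)² = 20.32.
Round up to the next whole unit.

n = 21 per group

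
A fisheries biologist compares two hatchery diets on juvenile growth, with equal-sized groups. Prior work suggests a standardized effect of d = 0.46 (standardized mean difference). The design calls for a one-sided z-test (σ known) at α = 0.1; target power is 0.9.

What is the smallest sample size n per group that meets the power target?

For power 0.9 need Φ(δ − z_{0.1}) = 0.9, so δ = z_{0.1} + z_{0.10} = 1.282 + 1.282 = 2.563.
δ = d·√(n/2) ⇒ n = 2(δ/d)² = 2 × (2.563 / 0.46)² = 62.09.
Rounding up, n = 63 per group.

n = 63 per group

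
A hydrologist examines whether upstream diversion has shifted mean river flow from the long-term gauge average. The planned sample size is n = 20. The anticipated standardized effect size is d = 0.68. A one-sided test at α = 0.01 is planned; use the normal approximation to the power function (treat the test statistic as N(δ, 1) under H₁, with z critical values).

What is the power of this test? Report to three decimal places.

Power ≈ 0.763

Noncentrality parameter: δ = d·√n = 0.68 × √20 = 3.0411
One-sided α = 0.01 → critical value z_{0.01} = 2.326.
Power = P(Z > 2.326 − δ) = Φ(0.715) = 0.7626.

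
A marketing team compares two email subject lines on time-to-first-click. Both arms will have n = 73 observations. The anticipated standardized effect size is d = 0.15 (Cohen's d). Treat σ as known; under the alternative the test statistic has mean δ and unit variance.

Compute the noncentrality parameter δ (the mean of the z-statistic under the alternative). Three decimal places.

δ ≈ 0.906

δ = d·√(n/2) = 0.15 × √(73/2) = 0.9062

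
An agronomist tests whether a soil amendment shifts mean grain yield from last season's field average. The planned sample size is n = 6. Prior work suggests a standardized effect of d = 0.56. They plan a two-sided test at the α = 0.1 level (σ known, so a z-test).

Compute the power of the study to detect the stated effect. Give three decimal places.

Noncentrality parameter: δ = d·√n = 0.56 × √6 = 1.3717
Critical value for a two-sided test at α = 0.1: z_{α/2} = 1.645.
Power = Φ(δ − 1.645) + Φ(−δ − 1.645) = Φ(-0.273) + Φ(-3.017) = 0.3924 + 0.0013 = 0.3937.

Power ≈ 0.394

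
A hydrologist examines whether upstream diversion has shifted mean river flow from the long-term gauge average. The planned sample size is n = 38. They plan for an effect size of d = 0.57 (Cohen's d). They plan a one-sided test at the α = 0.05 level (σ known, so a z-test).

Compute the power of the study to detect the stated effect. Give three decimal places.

Noncentrality parameter: δ = d·√n = 0.57 × √38 = 3.5137
One-sided α = 0.05 → critical value z_{0.05} = 1.645.
Power = Φ(δ − 1.645) = Φ(1.869) = 0.9692.

Power ≈ 0.969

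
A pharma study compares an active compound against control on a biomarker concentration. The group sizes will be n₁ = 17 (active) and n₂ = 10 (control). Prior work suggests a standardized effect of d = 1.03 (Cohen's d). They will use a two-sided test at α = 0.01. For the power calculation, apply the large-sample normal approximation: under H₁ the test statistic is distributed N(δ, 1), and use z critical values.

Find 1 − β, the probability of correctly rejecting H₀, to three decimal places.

Power ≈ 0.503

Noncentrality parameter: δ = d / √(1/n₁ + 1/n₂) = 1.03 / √(1/17 + 1/10) = 2.5845
Two-sided α = 0.01 → critical value z_{0.005} = 2.576.
Power = Φ(δ − 2.576) + Φ(−δ − 2.576) = Φ(0.009) + Φ(-5.160) = 0.5035 + 0.0000 = 0.5035.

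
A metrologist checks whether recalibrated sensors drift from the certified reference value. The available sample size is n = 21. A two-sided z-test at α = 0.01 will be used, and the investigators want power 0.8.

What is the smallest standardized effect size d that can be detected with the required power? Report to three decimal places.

Required noncentrality: δ = z_{0.005} + z_{0.20} = 2.576 + 0.842 = 3.417.
(Lower-tail contribution to power is negligible for δ > 0.)
δ = d·√n ⇒ d = δ/√n = 3.417/√21 = 0.7457.

d ≈ 0.746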